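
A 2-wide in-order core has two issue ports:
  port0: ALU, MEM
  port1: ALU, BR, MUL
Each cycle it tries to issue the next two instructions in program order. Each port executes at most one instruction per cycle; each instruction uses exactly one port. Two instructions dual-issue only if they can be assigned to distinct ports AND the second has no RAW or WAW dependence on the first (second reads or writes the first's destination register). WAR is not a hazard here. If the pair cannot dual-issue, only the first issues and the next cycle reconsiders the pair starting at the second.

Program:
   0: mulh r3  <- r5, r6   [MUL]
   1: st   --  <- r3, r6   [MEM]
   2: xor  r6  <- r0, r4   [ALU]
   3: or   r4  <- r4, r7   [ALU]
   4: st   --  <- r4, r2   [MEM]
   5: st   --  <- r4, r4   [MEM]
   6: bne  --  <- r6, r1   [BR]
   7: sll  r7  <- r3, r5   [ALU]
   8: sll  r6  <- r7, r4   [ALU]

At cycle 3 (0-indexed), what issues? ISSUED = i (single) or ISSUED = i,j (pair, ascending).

[0] i0  mulh  -- RAW r3
[1] i1/i2  st xor  -- dual
[2] i3  or  -- RAW r4
[3] i4  st  -- no-port MEM/MEM
[4] i5/i6  st bne  -- dual
[5] i7  sll  -- RAW r7
[6] i8  sll  -- tail

ISSUED = 4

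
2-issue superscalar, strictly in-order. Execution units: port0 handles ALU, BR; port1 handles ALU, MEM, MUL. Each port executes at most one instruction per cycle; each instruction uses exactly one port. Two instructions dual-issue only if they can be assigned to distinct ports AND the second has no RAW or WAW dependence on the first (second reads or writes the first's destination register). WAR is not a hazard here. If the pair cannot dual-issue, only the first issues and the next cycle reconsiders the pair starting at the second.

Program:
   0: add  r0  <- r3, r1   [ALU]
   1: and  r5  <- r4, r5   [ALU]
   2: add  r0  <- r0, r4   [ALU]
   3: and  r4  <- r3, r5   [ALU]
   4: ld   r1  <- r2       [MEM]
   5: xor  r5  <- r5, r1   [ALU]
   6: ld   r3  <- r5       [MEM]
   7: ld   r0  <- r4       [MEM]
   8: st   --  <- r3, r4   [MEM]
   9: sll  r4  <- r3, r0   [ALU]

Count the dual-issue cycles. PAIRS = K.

PAIRS = 3

c0: i0,i1 add.ALU+and.ALU  pair
c1: i2,i3 add.ALU+and.ALU  pair
c2: i4 ld.MEM  RAW r1
c3: i5 xor.ALU  RAW r5
c4: i6 ld.MEM  no-port MEM/MEM
c5: i7 ld.MEM  no-port MEM/MEM
c6: i8,i9 st.MEM+sll.ALU  pair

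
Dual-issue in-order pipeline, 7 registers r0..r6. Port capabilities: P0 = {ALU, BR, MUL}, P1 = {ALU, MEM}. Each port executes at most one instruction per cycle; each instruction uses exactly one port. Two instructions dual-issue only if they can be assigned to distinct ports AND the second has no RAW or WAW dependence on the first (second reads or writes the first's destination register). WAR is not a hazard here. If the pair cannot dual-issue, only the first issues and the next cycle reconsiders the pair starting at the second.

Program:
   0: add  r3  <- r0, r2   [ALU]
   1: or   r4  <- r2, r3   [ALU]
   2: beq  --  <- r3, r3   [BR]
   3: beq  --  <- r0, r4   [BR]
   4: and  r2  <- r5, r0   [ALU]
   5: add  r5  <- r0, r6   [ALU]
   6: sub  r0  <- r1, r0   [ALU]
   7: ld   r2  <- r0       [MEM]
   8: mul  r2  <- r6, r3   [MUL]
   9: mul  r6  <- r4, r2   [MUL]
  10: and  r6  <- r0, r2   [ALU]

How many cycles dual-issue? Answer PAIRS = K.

PAIRS = 3

  cy0 -> i0 (add.ALU) RAW r3
  cy1 -> i1+i2 (or.ALU;beq.BR) pair
  cy2 -> i3+i4 (beq.BR;and.ALU) pair
  cy3 -> i5+i6 (add.ALU;sub.ALU) pair
  cy4 -> i7 (ld.MEM) WAW r2
  cy5 -> i8 (mul.MUL) no-port MUL/MUL
  cy6 -> i9 (mul.MUL) WAW r6
  cy7 -> i10 (and.ALU) tail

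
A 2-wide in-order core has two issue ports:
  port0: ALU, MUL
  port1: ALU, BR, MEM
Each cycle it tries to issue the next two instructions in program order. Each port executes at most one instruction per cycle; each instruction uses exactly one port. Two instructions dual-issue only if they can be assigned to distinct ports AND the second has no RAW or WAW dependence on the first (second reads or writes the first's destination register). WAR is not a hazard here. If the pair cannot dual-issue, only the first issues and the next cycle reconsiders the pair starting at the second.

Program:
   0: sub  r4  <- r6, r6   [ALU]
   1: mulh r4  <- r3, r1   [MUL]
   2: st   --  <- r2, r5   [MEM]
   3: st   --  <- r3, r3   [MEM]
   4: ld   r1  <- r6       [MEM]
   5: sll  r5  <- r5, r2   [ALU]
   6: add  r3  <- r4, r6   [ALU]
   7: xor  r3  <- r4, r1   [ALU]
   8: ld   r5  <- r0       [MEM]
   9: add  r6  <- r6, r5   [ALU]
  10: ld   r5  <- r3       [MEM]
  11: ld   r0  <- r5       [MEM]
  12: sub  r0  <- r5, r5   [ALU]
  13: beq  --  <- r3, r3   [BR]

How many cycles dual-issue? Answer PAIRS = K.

PAIRS = 5

[0] i0  sub  -- WAW r4
[1] i1,i2  mulh/st  -- pair
[2] i3  st  -- no-port MEM/MEM
[3] i4,i5  ld/sll  -- pair
[4] i6  add  -- WAW r3
[5] i7,i8  xor/ld  -- pair
[6] i9,i10  add/ld  -- pair
[7] i11  ld  -- WAW r0
[8] i12,i13  sub/beq  -- pair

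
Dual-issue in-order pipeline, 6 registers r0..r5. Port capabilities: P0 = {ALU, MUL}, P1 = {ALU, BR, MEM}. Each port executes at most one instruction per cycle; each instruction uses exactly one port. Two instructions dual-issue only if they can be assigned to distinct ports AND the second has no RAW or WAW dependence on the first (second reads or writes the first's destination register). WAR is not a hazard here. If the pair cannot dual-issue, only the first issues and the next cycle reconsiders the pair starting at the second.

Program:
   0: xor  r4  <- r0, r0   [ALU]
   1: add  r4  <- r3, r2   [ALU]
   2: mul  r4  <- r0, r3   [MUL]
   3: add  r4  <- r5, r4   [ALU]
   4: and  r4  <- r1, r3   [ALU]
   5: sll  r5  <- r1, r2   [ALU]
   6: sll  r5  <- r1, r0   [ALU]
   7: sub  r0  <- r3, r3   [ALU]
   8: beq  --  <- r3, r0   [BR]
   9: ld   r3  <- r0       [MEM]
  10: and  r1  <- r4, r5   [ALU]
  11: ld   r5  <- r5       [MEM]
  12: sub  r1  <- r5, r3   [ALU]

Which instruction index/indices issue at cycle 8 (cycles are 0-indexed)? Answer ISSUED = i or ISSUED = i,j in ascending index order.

t=0 i0:xor.ALU ; WAW r4
t=1 i1:add.ALU ; WAW r4
t=2 i2:mul.MUL ; RAW+WAW r4
t=3 i3:add.ALU ; WAW r4
t=4 i4/i5:and.ALU+sll.ALU ; 2-wide
t=5 i6/i7:sll.ALU+sub.ALU ; 2-wide
t=6 i8:beq.BR ; no-port BR/MEM
t=7 i9/i10:ld.MEM+and.ALU ; 2-wide
t=8 i11:ld.MEM ; RAW r5
t=9 i12:sub.ALU ; tail

ISSUED = 11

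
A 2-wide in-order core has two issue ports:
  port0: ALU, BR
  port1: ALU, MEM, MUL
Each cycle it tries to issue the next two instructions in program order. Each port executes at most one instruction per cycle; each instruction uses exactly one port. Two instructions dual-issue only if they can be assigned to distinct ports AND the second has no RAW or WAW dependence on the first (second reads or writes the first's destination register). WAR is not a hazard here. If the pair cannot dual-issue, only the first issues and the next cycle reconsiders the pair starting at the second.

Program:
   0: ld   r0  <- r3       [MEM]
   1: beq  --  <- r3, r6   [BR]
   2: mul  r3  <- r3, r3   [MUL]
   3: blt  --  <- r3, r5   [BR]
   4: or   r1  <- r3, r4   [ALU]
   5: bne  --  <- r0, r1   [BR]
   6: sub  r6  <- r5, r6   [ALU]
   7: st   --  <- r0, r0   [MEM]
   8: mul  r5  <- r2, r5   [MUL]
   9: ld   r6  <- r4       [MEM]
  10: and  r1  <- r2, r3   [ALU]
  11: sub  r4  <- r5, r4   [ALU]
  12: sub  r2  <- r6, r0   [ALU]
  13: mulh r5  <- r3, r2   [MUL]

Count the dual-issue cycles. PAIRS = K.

  cy0 -> i0&i1 (ld beq) pair
  cy1 -> i2 (mul) RAW r3
  cy2 -> i3&i4 (blt or) pair
  cy3 -> i5&i6 (bne sub) pair
  cy4 -> i7 (st) no-port MEM/MUL
  cy5 -> i8 (mul) no-port MUL/MEM
  cy6 -> i9&i10 (ld and) pair
  cy7 -> i11&i12 (sub sub) pair
  cy8 -> i13 (mulh) tail

PAIRS = 5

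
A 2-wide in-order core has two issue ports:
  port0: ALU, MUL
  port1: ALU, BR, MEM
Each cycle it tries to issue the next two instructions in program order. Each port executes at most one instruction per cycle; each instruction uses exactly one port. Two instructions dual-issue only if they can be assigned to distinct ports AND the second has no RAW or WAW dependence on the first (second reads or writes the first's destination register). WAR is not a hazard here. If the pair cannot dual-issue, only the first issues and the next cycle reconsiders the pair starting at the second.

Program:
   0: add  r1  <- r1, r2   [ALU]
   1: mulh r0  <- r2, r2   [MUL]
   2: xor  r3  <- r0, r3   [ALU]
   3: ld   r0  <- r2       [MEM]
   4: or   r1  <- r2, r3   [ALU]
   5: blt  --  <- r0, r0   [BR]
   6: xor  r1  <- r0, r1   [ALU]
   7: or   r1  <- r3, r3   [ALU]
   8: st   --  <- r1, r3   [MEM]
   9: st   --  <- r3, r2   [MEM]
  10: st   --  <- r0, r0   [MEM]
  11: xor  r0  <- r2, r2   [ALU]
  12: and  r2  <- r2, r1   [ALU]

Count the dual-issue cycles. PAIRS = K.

PAIRS = 4

[0] i0/i1  add+mulh  -- dual
[1] i2/i3  xor+ld  -- dual
[2] i4/i5  or+blt  -- dual
[3] i6  xor  -- WAW r1
[4] i7  or  -- RAW r1
[5] i8  st  -- no-port MEM/MEM
[6] i9  st  -- no-port MEM/MEM
[7] i10/i11  st+xor  -- dual
[8] i12  and  -- tail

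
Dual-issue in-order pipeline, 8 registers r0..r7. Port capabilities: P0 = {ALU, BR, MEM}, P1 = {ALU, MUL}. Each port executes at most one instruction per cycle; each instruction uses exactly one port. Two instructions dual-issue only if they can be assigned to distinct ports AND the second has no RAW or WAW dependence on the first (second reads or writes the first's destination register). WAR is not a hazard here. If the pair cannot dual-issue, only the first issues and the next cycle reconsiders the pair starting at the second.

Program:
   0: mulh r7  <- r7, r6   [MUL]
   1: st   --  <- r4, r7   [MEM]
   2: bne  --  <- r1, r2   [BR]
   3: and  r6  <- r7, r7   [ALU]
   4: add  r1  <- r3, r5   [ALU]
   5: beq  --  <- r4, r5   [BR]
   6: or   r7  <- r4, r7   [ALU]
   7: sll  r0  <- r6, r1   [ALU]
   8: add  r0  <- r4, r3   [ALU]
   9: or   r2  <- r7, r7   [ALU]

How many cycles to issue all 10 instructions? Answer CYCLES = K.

CYCLES = 6

0. mulh @i0  | RAW r7
1. st @i1  | no-port MEM/BR
2. bne;and @i2+i3  | pair
3. add;beq @i4+i5  | pair
4. or;sll @i6+i7  | pair
5. add;or @i8+i9  | pair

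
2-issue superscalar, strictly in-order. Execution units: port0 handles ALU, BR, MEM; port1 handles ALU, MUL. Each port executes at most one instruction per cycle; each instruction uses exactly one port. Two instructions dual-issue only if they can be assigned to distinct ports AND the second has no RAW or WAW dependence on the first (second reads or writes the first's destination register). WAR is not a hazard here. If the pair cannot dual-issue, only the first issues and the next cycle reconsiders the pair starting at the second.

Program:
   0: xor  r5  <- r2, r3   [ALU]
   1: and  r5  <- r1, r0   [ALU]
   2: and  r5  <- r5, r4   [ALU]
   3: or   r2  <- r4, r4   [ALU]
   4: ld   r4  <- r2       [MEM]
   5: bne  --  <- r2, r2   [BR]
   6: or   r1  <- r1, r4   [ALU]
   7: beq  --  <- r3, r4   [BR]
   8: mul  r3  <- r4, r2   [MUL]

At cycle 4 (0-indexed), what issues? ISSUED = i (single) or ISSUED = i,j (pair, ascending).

ISSUED = 5,6

[0] i0  xor  -- WAW r5
[1] i1  and  -- RAW+WAW r5
[2] i2&i3  and/or  -- dual
[3] i4  ld  -- no-port MEM/BR
[4] i5&i6  bne/or  -- dual
[5] i7&i8  beq/mul  -- dual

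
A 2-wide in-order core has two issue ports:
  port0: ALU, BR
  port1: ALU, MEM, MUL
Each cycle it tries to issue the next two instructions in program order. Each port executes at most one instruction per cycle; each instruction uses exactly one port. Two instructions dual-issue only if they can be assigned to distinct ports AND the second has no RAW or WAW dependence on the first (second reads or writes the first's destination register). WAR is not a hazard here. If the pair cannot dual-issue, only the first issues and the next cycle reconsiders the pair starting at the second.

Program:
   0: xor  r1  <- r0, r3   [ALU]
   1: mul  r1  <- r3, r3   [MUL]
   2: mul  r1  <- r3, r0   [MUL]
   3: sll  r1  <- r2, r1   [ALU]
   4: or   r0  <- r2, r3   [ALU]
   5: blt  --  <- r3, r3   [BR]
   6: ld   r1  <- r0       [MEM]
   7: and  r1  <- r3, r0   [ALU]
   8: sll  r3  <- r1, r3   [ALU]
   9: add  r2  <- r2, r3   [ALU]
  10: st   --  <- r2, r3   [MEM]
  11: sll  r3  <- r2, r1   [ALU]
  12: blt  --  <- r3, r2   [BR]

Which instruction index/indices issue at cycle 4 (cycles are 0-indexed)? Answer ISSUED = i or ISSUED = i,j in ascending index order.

[0] i0  xor  -- WAW r1
[1] i1  mul  -- no-port MUL/MUL
[2] i2  mul  -- RAW+WAW r1
[3] i3/i4  sll or  -- dual
[4] i5/i6  blt ld  -- dual
[5] i7  and  -- RAW r1
[6] i8  sll  -- RAW r3
[7] i9  add  -- RAW r2
[8] i10/i11  st sll  -- dual
[9] i12  blt  -- tail

ISSUED = 5,6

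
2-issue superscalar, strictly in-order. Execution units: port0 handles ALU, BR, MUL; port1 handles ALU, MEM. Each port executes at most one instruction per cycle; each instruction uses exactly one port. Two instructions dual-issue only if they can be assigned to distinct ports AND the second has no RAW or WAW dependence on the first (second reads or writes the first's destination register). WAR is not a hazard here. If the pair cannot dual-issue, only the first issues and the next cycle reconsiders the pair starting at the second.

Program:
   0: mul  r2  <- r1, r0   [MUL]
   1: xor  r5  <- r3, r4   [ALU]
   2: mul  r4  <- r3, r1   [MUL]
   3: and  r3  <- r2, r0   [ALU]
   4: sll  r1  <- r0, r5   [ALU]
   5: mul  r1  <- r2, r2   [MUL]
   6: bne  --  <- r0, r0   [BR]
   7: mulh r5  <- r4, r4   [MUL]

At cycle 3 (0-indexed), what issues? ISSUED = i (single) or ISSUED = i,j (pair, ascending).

ISSUED = 5

#0 head=0: mul;xor i0+i1 pair
#1 head=2: mul;and i2+i3 pair
#2 head=4: sll i4 WAW r1
#3 head=5: mul i5 no-port MUL/BR
#4 head=6: bne i6 no-port BR/MUL
#5 head=7: mulh i7 tail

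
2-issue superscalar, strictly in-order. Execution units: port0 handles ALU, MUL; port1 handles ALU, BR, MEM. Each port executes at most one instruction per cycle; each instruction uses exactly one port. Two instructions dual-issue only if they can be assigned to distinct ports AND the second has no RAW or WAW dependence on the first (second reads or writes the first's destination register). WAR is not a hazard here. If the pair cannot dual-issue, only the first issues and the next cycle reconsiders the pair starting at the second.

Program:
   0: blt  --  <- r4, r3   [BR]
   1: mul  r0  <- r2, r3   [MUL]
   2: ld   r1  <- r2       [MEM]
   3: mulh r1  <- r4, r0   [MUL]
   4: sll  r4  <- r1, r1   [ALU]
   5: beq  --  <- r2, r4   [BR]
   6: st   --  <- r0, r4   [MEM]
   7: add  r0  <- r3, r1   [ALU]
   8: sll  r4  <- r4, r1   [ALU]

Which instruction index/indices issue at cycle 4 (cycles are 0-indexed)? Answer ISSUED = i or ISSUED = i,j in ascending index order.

[0] i0/i1  blt.BR/mul.MUL  -- dual
[1] i2  ld.MEM  -- WAW r1
[2] i3  mulh.MUL  -- RAW r1
[3] i4  sll.ALU  -- RAW r4
[4] i5  beq.BR  -- no-port BR/MEM
[5] i6/i7  st.MEM/add.ALU  -- dual
[6] i8  sll.ALU  -- tail

ISSUED = 5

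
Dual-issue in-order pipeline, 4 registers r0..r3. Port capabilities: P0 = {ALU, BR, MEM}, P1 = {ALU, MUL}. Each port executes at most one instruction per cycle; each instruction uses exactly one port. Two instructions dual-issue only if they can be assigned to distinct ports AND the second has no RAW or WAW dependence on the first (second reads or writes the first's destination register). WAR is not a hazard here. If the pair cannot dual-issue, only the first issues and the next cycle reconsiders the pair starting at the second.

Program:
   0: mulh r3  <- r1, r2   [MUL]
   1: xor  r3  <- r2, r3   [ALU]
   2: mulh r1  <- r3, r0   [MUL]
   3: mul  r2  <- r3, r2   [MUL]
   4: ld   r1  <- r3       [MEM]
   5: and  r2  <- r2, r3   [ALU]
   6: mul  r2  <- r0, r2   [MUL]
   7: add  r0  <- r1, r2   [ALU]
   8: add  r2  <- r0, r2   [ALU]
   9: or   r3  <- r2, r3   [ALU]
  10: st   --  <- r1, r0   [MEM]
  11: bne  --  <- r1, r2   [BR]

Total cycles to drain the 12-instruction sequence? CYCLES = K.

  cy0 -> i0 (mulh.MUL) RAW+WAW r3
  cy1 -> i1 (xor.ALU) RAW r3
  cy2 -> i2 (mulh.MUL) no-port MUL/MUL
  cy3 -> i3+i4 (mul.MUL+ld.MEM) pair
  cy4 -> i5 (and.ALU) RAW+WAW r2
  cy5 -> i6 (mul.MUL) RAW r2
  cy6 -> i7 (add.ALU) RAW r0
  cy7 -> i8 (add.ALU) RAW r2
  cy8 -> i9+i10 (or.ALU+st.MEM) pair
  cy9 -> i11 (bne.BR) tail

CYCLES = 10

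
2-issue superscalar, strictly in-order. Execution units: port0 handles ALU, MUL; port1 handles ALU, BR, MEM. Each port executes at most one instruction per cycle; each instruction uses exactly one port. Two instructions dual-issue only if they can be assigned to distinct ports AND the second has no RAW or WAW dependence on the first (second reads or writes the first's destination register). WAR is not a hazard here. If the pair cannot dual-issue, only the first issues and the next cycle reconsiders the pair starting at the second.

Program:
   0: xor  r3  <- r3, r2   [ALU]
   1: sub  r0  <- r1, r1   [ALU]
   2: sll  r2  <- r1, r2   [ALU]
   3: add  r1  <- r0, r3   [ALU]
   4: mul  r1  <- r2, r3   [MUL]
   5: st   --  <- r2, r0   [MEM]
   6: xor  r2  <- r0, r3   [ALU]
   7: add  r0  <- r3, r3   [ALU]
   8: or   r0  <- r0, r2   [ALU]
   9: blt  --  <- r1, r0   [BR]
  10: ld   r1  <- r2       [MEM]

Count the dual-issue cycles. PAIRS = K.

PAIRS = 4

t=0 i0+i1:xor.ALU+sub.ALU ; 2-wide
t=1 i2+i3:sll.ALU+add.ALU ; 2-wide
t=2 i4+i5:mul.MUL+st.MEM ; 2-wide
t=3 i6+i7:xor.ALU+add.ALU ; 2-wide
t=4 i8:or.ALU ; RAW r0
t=5 i9:blt.BR ; no-port BR/MEM
t=6 i10:ld.MEM ; tail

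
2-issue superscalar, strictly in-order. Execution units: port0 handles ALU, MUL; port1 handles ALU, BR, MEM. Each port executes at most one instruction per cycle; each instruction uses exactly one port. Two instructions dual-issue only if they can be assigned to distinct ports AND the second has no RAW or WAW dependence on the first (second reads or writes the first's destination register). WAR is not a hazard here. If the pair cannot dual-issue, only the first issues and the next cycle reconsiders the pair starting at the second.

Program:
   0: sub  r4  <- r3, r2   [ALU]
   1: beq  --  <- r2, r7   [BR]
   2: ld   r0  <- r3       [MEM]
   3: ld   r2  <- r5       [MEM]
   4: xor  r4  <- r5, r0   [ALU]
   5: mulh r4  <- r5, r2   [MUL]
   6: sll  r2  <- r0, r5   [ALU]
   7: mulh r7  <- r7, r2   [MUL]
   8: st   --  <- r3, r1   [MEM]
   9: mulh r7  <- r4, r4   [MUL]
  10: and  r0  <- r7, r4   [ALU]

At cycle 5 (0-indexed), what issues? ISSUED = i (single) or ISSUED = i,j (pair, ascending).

  cy0 -> i0/i1 (sub+beq) 2-wide
  cy1 -> i2 (ld) no-port MEM/MEM
  cy2 -> i3/i4 (ld+xor) 2-wide
  cy3 -> i5/i6 (mulh+sll) 2-wide
  cy4 -> i7/i8 (mulh+st) 2-wide
  cy5 -> i9 (mulh) RAW r7
  cy6 -> i10 (and) tail

ISSUED = 9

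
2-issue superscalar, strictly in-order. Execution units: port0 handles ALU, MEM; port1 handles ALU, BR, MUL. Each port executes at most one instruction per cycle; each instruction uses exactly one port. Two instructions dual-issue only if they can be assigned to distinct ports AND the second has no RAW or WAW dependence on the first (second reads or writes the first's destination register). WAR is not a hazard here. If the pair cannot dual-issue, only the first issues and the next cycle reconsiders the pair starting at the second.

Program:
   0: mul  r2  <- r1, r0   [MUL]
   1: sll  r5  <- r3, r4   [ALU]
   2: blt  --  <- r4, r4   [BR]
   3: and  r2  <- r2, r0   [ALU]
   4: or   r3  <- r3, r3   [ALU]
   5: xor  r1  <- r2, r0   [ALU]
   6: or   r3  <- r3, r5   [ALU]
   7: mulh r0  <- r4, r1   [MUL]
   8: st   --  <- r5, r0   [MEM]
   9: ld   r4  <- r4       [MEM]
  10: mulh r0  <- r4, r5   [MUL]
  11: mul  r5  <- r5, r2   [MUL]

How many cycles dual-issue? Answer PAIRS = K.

0. mul.MUL+sll.ALU @i0&i1  | pair
1. blt.BR+and.ALU @i2&i3  | pair
2. or.ALU+xor.ALU @i4&i5  | pair
3. or.ALU+mulh.MUL @i6&i7  | pair
4. st.MEM @i8  | no-port MEM/MEM
5. ld.MEM @i9  | RAW r4
6. mulh.MUL @i10  | no-port MUL/MUL
7. mul.MUL @i11  | tail

PAIRS = 4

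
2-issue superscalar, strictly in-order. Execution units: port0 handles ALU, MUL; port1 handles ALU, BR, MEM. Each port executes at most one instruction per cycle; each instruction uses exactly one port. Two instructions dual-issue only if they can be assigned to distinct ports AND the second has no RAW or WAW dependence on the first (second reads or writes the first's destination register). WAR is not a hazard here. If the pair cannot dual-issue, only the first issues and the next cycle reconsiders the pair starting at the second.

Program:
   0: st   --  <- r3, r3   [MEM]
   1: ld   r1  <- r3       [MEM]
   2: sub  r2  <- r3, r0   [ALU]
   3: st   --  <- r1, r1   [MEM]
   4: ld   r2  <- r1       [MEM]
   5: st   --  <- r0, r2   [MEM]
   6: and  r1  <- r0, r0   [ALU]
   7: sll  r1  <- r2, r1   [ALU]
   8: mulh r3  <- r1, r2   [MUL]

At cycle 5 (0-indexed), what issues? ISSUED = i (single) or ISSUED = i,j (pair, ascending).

ISSUED = 7

0. st @i0  | no-port MEM/MEM
1. ld/sub @i1,i2  | pair
2. st @i3  | no-port MEM/MEM
3. ld @i4  | no-port MEM/MEM
4. st/and @i5,i6  | pair
5. sll @i7  | RAW r1
6. mulh @i8  | tail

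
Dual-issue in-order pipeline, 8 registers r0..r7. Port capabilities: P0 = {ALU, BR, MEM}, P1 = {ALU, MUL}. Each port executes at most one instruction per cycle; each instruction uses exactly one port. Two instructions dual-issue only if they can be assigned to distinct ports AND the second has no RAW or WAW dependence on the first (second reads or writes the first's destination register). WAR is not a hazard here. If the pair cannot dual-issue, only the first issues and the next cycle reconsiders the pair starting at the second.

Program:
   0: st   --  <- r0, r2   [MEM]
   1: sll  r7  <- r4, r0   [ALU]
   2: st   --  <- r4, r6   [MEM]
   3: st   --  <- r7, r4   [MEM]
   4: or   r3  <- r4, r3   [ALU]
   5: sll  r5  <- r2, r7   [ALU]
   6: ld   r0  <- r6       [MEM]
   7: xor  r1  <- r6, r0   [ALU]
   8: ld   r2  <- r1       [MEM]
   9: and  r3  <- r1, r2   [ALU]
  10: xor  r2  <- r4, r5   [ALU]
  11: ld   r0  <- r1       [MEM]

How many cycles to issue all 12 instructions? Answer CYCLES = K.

c0: i0/i1 st.MEM/sll.ALU  dual
c1: i2 st.MEM  no-port MEM/MEM
c2: i3/i4 st.MEM/or.ALU  dual
c3: i5/i6 sll.ALU/ld.MEM  dual
c4: i7 xor.ALU  RAW r1
c5: i8 ld.MEM  RAW r2
c6: i9/i10 and.ALU/xor.ALU  dual
c7: i11 ld.MEM  tail

CYCLES = 8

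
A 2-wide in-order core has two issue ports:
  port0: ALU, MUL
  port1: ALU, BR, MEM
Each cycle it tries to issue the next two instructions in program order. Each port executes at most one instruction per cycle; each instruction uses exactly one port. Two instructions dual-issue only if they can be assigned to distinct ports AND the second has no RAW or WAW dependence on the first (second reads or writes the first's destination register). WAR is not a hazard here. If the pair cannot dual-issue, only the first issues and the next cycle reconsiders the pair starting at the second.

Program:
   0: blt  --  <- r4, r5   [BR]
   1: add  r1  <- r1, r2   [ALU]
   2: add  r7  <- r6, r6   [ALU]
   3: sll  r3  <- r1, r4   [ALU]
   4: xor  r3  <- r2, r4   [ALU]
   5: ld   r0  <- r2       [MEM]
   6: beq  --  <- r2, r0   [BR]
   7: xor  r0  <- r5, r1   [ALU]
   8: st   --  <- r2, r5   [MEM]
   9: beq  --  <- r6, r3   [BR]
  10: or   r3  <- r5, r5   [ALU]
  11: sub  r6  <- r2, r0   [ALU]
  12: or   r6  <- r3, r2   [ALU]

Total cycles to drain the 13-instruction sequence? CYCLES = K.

CYCLES = 8

c0: i0,i1 blt.BR/add.ALU  pair
c1: i2,i3 add.ALU/sll.ALU  pair
c2: i4,i5 xor.ALU/ld.MEM  pair
c3: i6,i7 beq.BR/xor.ALU  pair
c4: i8 st.MEM  no-port MEM/BR
c5: i9,i10 beq.BR/or.ALU  pair
c6: i11 sub.ALU  WAW r6
c7: i12 or.ALU  tail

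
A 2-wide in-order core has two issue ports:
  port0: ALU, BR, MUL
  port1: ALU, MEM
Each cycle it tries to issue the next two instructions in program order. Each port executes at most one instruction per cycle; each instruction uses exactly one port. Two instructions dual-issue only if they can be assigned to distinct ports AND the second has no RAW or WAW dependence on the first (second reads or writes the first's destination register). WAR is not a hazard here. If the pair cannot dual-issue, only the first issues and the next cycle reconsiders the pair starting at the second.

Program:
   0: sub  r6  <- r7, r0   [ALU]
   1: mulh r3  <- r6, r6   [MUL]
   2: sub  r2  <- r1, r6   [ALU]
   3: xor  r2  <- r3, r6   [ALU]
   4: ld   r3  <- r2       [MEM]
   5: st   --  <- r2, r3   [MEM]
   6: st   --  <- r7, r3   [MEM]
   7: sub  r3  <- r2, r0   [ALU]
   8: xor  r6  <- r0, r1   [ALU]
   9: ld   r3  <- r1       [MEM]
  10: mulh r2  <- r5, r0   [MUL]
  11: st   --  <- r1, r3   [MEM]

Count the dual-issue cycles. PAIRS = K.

PAIRS = 4

c0: i0 sub  RAW r6
c1: i1,i2 mulh+sub  dual
c2: i3 xor  RAW r2
c3: i4 ld  no-port MEM/MEM
c4: i5 st  no-port MEM/MEM
c5: i6,i7 st+sub  dual
c6: i8,i9 xor+ld  dual
c7: i10,i11 mulh+st  dual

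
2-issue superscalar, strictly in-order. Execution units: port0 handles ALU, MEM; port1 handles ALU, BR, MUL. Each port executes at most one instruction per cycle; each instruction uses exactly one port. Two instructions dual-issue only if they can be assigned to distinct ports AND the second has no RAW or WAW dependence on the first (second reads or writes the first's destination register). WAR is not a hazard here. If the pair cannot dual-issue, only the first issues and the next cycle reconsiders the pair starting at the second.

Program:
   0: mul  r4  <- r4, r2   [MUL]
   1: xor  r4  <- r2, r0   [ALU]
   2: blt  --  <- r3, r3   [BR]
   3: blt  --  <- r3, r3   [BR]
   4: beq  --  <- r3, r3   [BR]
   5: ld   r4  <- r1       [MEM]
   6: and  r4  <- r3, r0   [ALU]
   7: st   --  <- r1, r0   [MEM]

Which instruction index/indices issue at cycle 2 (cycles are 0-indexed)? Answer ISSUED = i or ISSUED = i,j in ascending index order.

ISSUED = 3

c0: i0 mul  WAW r4
c1: i1+i2 xor/blt  dual
c2: i3 blt  no-port BR/BR
c3: i4+i5 beq/ld  dual
c4: i6+i7 and/st  dual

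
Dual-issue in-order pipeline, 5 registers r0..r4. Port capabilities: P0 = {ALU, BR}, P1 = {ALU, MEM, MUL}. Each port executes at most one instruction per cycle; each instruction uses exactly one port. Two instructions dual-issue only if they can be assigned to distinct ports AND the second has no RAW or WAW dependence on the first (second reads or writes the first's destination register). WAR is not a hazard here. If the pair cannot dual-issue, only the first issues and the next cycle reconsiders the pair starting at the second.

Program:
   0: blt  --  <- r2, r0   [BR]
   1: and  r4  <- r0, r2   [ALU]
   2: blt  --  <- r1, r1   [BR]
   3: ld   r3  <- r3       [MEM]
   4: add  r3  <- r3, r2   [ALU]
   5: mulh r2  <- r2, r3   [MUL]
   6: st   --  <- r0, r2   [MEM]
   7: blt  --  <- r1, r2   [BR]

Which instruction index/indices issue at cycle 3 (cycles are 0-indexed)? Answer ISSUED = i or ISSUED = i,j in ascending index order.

#0 head=0: blt.BR and.ALU i0/i1 pair
#1 head=2: blt.BR ld.MEM i2/i3 pair
#2 head=4: add.ALU i4 RAW r3
#3 head=5: mulh.MUL i5 no-port MUL/MEM
#4 head=6: st.MEM blt.BR i6/i7 pair

ISSUED = 5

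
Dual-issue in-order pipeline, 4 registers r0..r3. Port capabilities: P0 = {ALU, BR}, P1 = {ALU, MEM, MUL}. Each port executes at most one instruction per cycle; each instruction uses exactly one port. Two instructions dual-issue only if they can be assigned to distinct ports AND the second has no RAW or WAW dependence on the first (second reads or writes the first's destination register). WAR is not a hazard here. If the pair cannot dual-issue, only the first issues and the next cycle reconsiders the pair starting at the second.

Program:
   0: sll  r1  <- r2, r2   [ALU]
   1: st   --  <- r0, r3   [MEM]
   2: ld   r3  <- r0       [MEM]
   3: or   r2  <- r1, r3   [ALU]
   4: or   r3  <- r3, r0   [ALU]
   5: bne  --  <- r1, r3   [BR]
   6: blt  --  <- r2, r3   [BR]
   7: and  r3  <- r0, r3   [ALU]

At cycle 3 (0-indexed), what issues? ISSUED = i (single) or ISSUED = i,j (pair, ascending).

ISSUED = 5

[0] i0,i1  sll;st  -- dual
[1] i2  ld  -- RAW r3
[2] i3,i4  or;or  -- dual
[3] i5  bne  -- no-port BR/BR
[4] i6,i7  blt;and  -- dual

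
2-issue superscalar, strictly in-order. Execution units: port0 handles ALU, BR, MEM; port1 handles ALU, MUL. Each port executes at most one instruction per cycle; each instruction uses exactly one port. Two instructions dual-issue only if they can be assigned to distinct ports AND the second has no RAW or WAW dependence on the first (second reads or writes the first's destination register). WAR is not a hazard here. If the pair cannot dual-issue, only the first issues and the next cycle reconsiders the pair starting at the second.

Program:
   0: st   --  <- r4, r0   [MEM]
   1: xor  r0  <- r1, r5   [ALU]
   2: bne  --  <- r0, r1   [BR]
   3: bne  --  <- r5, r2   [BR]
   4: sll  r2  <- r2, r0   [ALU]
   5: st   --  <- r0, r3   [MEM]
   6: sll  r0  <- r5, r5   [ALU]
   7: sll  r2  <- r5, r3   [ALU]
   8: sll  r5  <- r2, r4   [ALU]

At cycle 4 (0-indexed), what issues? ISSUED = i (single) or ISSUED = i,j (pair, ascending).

ISSUED = 7

c0: i0+i1 st+xor  pair
c1: i2 bne  no-port BR/BR
c2: i3+i4 bne+sll  pair
c3: i5+i6 st+sll  pair
c4: i7 sll  RAW r2
c5: i8 sll  tail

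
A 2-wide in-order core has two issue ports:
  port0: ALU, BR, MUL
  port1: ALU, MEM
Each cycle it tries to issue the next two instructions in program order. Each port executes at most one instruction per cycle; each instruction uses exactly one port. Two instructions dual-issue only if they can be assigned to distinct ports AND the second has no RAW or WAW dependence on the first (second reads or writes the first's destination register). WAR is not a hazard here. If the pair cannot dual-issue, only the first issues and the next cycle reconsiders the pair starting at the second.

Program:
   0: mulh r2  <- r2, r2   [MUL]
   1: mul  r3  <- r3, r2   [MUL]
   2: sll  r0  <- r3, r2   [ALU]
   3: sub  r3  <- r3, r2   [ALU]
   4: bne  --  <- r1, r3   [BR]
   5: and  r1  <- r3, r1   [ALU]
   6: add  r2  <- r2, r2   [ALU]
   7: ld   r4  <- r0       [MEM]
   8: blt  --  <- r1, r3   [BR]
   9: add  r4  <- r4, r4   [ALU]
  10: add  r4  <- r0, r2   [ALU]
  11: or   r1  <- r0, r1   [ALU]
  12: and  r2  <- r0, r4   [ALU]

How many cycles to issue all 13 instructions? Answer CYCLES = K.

0. mulh.MUL @i0  | no-port MUL/MUL
1. mul.MUL @i1  | RAW r3
2. sll.ALU/sub.ALU @i2+i3  | 2-wide
3. bne.BR/and.ALU @i4+i5  | 2-wide
4. add.ALU/ld.MEM @i6+i7  | 2-wide
5. blt.BR/add.ALU @i8+i9  | 2-wide
6. add.ALU/or.ALU @i10+i11  | 2-wide
7. and.ALU @i12  | tail

CYCLES = 8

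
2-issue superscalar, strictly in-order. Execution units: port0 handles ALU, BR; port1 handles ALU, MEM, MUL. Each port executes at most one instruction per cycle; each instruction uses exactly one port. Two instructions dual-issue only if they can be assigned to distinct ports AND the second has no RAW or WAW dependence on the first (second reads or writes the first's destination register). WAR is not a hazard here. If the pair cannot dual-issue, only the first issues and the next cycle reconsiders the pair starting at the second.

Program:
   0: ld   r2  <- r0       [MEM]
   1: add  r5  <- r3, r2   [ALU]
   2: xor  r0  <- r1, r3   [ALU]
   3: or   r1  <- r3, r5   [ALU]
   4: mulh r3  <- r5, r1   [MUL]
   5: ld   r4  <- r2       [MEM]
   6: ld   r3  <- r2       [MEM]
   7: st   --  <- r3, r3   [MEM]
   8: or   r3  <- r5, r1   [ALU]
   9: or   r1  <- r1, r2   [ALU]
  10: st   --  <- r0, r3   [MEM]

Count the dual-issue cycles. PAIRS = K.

PAIRS = 3

#0 head=0: ld i0 RAW r2
#1 head=1: add/xor i1+i2 2-wide
#2 head=3: or i3 RAW r1
#3 head=4: mulh i4 no-port MUL/MEM
#4 head=5: ld i5 no-port MEM/MEM
#5 head=6: ld i6 no-port MEM/MEM
#6 head=7: st/or i7+i8 2-wide
#7 head=9: or/st i9+i10 2-wide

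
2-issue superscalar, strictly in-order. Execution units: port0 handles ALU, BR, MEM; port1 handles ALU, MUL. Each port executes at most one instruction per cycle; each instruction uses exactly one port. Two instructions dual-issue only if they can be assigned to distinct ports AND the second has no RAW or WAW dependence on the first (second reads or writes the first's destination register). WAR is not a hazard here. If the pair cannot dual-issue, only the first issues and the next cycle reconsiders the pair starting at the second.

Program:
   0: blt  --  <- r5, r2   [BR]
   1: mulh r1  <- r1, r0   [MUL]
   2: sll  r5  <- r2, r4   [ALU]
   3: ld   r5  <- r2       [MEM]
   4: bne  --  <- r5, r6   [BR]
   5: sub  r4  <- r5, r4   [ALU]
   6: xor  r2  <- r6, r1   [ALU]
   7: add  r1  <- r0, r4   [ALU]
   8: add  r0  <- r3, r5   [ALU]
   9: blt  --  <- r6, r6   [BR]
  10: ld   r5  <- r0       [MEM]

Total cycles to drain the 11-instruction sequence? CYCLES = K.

0. blt mulh @i0,i1  | 2-wide
1. sll @i2  | WAW r5
2. ld @i3  | no-port MEM/BR
3. bne sub @i4,i5  | 2-wide
4. xor add @i6,i7  | 2-wide
5. add blt @i8,i9  | 2-wide
6. ld @i10  | tail

CYCLES = 7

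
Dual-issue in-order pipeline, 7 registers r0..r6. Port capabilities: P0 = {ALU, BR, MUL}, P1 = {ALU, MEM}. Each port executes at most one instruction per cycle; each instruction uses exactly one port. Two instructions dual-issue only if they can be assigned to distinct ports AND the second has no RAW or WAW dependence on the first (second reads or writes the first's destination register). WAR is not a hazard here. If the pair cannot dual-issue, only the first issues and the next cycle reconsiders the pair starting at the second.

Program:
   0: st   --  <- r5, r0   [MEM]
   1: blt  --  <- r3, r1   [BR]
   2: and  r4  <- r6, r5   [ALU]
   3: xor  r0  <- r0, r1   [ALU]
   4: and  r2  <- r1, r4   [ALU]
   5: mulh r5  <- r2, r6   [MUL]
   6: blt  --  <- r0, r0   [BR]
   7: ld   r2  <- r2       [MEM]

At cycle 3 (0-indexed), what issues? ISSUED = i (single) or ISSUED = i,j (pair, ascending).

0. st;blt @i0+i1  | 2-wide
1. and;xor @i2+i3  | 2-wide
2. and @i4  | RAW r2
3. mulh @i5  | no-port MUL/BR
4. blt;ld @i6+i7  | 2-wide

ISSUED = 5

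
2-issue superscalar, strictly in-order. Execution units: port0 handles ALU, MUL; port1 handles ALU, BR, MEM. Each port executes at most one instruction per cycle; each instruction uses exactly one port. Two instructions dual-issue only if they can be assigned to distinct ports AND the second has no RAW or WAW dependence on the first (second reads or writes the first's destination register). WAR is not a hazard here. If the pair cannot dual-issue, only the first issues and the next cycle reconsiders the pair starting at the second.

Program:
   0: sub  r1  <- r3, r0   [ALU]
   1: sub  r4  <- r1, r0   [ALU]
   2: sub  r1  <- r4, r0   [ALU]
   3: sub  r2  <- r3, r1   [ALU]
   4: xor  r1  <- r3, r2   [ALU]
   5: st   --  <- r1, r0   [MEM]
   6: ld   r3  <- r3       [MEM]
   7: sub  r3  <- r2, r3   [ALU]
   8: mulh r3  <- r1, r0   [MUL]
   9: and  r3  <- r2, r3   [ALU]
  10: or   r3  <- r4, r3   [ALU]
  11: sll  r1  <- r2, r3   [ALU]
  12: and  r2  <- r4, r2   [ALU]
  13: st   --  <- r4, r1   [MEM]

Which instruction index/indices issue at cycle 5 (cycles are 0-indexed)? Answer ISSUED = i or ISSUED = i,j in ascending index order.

#0 head=0: sub.ALU i0 RAW r1
#1 head=1: sub.ALU i1 RAW r4
#2 head=2: sub.ALU i2 RAW r1
#3 head=3: sub.ALU i3 RAW r2
#4 head=4: xor.ALU i4 RAW r1
#5 head=5: st.MEM i5 no-port MEM/MEM
#6 head=6: ld.MEM i6 RAW+WAW r3
#7 head=7: sub.ALU i7 WAW r3
#8 head=8: mulh.MUL i8 RAW+WAW r3
#9 head=9: and.ALU i9 RAW+WAW r3
#10 head=10: or.ALU i10 RAW r3
#11 head=11: sll.ALU/and.ALU i11/i12 2-wide
#12 head=13: st.MEM i13 tail

ISSUED = 5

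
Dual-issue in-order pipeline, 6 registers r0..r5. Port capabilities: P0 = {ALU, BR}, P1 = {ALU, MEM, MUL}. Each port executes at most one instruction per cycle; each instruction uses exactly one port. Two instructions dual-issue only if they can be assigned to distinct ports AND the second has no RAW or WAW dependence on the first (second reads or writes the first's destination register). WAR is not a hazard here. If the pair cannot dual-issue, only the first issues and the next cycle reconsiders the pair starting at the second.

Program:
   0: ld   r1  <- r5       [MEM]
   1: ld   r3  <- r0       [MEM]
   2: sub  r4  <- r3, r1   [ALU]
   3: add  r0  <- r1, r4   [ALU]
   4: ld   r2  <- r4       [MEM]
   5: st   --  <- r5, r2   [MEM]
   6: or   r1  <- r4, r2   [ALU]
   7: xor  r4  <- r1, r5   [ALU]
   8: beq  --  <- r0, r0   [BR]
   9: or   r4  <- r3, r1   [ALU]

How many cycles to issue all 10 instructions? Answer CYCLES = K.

CYCLES = 7

  cy0 -> i0 (ld) no-port MEM/MEM
  cy1 -> i1 (ld) RAW r3
  cy2 -> i2 (sub) RAW r4
  cy3 -> i3,i4 (add/ld) 2-wide
  cy4 -> i5,i6 (st/or) 2-wide
  cy5 -> i7,i8 (xor/beq) 2-wide
  cy6 -> i9 (or) tail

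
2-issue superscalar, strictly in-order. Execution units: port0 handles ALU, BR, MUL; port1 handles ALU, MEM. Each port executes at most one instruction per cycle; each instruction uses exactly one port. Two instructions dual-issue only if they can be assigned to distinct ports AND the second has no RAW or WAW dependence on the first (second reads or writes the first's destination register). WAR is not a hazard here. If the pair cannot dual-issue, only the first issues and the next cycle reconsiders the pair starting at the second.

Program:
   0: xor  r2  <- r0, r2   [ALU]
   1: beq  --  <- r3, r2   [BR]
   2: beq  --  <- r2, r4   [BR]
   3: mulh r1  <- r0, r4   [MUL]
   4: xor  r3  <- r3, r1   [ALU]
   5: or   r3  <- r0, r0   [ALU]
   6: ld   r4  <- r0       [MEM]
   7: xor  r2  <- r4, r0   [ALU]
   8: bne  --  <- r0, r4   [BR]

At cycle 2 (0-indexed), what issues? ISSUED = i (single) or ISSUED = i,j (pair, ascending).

c0: i0 xor.ALU  RAW r2
c1: i1 beq.BR  no-port BR/BR
c2: i2 beq.BR  no-port BR/MUL
c3: i3 mulh.MUL  RAW r1
c4: i4 xor.ALU  WAW r3
c5: i5&i6 or.ALU+ld.MEM  2-wide
c6: i7&i8 xor.ALU+bne.BR  2-wide

ISSUED = 2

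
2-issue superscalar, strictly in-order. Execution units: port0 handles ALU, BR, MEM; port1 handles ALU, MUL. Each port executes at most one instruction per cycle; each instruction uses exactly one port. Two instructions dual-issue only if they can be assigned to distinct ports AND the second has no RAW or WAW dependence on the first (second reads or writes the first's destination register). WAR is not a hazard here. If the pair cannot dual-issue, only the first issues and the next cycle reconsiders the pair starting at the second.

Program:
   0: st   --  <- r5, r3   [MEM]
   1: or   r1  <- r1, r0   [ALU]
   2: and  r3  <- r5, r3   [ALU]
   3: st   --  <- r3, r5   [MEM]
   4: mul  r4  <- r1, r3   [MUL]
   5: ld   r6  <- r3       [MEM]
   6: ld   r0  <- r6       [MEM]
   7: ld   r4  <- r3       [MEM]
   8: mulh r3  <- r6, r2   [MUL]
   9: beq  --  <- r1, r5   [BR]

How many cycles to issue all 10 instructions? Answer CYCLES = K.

  cy0 -> i0/i1 (st.MEM+or.ALU) 2-wide
  cy1 -> i2 (and.ALU) RAW r3
  cy2 -> i3/i4 (st.MEM+mul.MUL) 2-wide
  cy3 -> i5 (ld.MEM) no-port MEM/MEM
  cy4 -> i6 (ld.MEM) no-port MEM/MEM
  cy5 -> i7/i8 (ld.MEM+mulh.MUL) 2-wide
  cy6 -> i9 (beq.BR) tail

CYCLES = 7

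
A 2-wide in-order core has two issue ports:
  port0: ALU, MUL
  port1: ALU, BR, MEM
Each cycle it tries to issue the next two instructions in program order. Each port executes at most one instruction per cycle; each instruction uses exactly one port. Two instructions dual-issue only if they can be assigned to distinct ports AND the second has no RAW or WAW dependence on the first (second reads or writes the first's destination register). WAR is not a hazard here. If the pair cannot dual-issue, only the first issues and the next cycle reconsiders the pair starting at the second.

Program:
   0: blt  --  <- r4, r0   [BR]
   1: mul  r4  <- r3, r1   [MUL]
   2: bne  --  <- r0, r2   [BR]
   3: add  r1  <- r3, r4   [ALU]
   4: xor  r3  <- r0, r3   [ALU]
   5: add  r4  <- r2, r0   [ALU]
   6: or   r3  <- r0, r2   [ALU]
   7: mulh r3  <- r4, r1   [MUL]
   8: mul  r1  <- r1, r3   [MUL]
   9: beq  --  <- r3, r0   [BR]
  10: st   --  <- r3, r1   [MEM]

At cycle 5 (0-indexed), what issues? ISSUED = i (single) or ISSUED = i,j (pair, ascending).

t=0 i0+i1:blt;mul ; pair
t=1 i2+i3:bne;add ; pair
t=2 i4+i5:xor;add ; pair
t=3 i6:or ; WAW r3
t=4 i7:mulh ; no-port MUL/MUL
t=5 i8+i9:mul;beq ; pair
t=6 i10:st ; tail

ISSUED = 8,9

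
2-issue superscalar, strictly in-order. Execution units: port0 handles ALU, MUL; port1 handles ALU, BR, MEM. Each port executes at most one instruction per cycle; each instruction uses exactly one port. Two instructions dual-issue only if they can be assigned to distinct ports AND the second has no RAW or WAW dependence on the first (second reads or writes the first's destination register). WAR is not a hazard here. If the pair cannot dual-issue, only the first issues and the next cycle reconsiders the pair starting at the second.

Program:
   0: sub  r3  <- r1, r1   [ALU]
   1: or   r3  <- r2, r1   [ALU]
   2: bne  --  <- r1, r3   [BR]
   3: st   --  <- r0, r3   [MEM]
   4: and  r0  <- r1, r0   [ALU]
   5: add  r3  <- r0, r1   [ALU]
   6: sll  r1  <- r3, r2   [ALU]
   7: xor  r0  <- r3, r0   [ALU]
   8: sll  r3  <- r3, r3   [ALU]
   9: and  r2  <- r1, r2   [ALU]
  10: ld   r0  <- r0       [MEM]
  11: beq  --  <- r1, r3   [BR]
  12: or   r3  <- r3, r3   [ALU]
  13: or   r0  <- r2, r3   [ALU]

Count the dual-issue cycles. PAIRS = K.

[0] i0  sub  -- WAW r3
[1] i1  or  -- RAW r3
[2] i2  bne  -- no-port BR/MEM
[3] i3/i4  st;and  -- 2-wide
[4] i5  add  -- RAW r3
[5] i6/i7  sll;xor  -- 2-wide
[6] i8/i9  sll;and  -- 2-wide
[7] i10  ld  -- no-port MEM/BR
[8] i11/i12  beq;or  -- 2-wide
[9] i13  or  -- tail

PAIRS = 4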